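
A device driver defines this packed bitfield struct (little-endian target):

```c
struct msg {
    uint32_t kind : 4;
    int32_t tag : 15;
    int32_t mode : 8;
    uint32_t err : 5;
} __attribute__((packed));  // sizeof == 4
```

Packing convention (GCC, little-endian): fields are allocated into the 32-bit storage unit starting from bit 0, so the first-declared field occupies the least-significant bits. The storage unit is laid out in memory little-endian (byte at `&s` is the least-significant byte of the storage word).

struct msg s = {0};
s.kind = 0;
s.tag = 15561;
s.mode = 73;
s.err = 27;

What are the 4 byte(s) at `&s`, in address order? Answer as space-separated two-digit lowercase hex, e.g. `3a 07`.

kind:4 = 0 → 0x0 << 0 → word 0x00000000
tag:15 = 15561 → 0x3cc9 << 4 → word 0x0003cc90
mode:8 = 73 → 0x49 << 19 → word 0x024bcc90
err:5 = 27 → 0x1b << 27 → word 0xda4bcc90
word = 0xda4bcc90 → little-endian bytes:
  [0]=0x90  [1]=0xcc  [2]=0x4b  [3]=0xda

90 cc 4b da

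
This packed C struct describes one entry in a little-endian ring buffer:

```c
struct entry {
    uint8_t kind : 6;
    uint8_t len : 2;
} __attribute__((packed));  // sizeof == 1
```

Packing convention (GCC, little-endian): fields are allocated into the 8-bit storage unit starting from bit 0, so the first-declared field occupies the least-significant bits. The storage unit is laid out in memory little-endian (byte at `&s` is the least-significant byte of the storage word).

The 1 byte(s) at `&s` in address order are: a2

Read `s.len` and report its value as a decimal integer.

[0]=0xa2 (little-endian) → word 0xa2
kind:6 @ bit 0 → (0xa2>>0)&0x3f = 0x22
len:2 @ bit 6 → (0xa2>>6)&0x3 = 0x2  ←

2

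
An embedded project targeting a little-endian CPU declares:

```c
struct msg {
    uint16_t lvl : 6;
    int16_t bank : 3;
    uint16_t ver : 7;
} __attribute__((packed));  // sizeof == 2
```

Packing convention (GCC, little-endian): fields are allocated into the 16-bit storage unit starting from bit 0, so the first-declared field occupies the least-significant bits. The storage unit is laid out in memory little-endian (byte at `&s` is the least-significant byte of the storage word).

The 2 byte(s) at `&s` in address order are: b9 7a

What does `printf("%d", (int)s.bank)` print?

2

[0]=0xb9 [1]=0x7a (little-endian) → word 0x7ab9
lvl [0+:6] = (word>>0) & 0x3f = 57
bank [6+:3] = (word>>6) & 0x7 = 2  ←
ver [9+:7] = (word>>9) & 0x7f = 61
bank signed 3b, MSB=0: value = 2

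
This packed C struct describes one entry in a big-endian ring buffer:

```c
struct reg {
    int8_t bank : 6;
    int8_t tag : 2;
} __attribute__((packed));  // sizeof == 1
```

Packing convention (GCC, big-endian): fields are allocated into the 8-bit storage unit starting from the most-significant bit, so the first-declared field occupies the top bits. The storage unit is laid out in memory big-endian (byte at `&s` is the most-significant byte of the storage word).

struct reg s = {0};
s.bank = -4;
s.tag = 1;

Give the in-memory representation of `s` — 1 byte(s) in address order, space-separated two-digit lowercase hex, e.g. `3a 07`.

bank:6 = -4 → 0x3c << 2 → word 0xf0
tag:2 = 1 → 0x1 << 0 → word 0xf1
word = 0xf1 → big-endian bytes:
  [0]=0xf1

f1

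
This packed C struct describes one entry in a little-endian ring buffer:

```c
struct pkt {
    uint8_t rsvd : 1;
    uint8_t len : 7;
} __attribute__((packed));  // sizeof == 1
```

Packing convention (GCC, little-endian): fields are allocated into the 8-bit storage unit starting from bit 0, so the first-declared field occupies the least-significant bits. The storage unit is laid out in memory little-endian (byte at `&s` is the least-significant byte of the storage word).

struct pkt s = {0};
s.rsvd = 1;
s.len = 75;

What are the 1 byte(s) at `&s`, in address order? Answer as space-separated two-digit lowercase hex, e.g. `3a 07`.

97

rsvd (1b) val=1 bits=0x1 at bit 0: 0x01
len (7b) val=75 bits=0x4b at bit 1: 0x97
word = 0x97 → little-endian bytes:
  [0]=0x97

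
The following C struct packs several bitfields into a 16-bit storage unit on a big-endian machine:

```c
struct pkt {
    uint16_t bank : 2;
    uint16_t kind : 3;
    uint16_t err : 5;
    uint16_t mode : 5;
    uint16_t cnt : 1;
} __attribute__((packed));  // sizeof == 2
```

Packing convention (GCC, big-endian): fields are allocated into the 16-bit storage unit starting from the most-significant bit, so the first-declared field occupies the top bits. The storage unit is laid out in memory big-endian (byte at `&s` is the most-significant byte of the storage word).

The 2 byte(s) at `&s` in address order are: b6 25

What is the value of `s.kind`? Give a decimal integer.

[0]=0xb6 [1]=0x25 (big-endian) → word 0xb625
bank:2 @ bit 14 → (0xb625>>14)&0x3 = 0x2
kind:3 @ bit 11 → (0xb625>>11)&0x7 = 0x6  ←
err:5 @ bit 6 → (0xb625>>6)&0x1f = 0x18
mode:5 @ bit 1 → (0xb625>>1)&0x1f = 0x12
cnt:1 @ bit 0 → (0xb625>>0)&0x1 = 0x1

6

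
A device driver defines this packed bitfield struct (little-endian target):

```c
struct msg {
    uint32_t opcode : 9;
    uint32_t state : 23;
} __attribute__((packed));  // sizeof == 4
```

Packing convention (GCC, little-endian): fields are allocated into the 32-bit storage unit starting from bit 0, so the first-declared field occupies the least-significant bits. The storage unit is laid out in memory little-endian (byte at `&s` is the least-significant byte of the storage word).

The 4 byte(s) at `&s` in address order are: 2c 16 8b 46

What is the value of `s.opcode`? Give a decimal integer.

44

[0]=0x2c [1]=0x16 [2]=0x8b [3]=0x46 (little-endian) → word 0x468b162c
opcode [0+:9] = (word>>0) & 0x1ff = 44  ←
state [9+:23] = (word>>9) & 0x7fffff = 2311563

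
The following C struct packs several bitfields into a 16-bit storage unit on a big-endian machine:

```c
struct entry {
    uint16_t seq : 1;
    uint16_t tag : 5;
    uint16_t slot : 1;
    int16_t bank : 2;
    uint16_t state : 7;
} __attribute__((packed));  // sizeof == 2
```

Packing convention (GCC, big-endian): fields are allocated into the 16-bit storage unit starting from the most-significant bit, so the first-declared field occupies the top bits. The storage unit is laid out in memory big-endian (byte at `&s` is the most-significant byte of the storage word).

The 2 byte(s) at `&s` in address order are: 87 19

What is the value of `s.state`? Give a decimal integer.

25

[0]=0x87 [1]=0x19 (big-endian) → word 0x8719
seq [15+:1] = (word>>15) & 0x1 = 1
tag [10+:5] = (word>>10) & 0x1f = 1
slot [9+:1] = (word>>9) & 0x1 = 1
bank [7+:2] = (word>>7) & 0x3 = 2
state [0+:7] = (word>>0) & 0x7f = 25  ←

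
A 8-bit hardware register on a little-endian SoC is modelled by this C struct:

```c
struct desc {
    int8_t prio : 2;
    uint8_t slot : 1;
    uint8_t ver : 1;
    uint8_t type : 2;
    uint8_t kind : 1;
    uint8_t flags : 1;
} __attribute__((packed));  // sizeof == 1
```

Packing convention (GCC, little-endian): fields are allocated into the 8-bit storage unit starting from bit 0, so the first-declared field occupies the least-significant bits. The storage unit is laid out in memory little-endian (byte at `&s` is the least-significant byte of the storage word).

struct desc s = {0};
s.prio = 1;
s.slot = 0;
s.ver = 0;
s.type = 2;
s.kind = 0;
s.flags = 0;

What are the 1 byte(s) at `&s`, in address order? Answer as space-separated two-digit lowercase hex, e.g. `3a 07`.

21

prio (2b) val=1 bits=0x1 at bit 0: 0x01
slot (1b) val=0 bits=0x0 at bit 2: 0x01
ver (1b) val=0 bits=0x0 at bit 3: 0x01
type (2b) val=2 bits=0x2 at bit 4: 0x21
kind (1b) val=0 bits=0x0 at bit 6: 0x21
flags (1b) val=0 bits=0x0 at bit 7: 0x21
word = 0x21 → little-endian bytes:
  [0]=0x21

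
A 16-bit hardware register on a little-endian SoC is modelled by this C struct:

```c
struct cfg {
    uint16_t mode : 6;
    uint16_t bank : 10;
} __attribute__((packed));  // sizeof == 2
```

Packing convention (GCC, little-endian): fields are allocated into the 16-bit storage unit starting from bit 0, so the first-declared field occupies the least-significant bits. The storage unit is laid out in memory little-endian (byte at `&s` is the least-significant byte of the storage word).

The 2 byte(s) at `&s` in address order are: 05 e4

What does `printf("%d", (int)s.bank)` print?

912

[0]=0x05 [1]=0xe4 (little-endian) → word 0xe405
mode:6 @ bit 0 → (0xe405>>0)&0x3f = 0x5
bank:10 @ bit 6 → (0xe405>>6)&0x3ff = 0x390  ←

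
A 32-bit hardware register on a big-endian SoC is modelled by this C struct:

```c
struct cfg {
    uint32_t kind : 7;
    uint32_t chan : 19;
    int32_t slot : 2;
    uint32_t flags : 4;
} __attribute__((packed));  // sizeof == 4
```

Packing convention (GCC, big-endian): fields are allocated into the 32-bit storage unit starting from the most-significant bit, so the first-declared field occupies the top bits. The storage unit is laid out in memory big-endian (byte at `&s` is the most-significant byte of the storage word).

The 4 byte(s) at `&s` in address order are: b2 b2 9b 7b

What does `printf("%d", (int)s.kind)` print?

89

[0]=0xb2 [1]=0xb2 [2]=0x9b [3]=0x7b (big-endian) → word 0xb2b29b7b
kind:7 @ bit 25 → (0xb2b29b7b>>25)&0x7f = 0x59  ←
chan:19 @ bit 6 → (0xb2b29b7b>>6)&0x7ffff = 0x2ca6d
slot:2 @ bit 4 → (0xb2b29b7b>>4)&0x3 = 0x3
flags:4 @ bit 0 → (0xb2b29b7b>>0)&0xf = 0xb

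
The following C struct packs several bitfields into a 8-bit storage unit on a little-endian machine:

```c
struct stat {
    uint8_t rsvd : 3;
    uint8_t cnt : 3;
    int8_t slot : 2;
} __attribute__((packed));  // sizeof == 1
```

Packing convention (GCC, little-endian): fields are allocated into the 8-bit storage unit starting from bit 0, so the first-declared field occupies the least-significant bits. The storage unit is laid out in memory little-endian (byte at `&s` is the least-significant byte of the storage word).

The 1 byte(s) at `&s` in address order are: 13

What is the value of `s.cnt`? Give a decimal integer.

2

[0]=0x13 (little-endian) → word 0x13
rsvd [0+:3] = (word>>0) & 0x7 = 3
cnt [3+:3] = (word>>3) & 0x7 = 2  ←
slot [6+:2] = (word>>6) & 0x3 = 0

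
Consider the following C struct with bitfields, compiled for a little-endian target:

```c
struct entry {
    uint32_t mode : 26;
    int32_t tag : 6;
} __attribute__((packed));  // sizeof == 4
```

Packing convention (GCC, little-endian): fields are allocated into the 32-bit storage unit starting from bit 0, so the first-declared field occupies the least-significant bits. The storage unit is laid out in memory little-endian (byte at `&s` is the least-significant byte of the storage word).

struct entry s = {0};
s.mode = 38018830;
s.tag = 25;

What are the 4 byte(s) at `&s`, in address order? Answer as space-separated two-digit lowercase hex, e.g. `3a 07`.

mode:26 = 38018830 → 0x2441f0e << 0 → word 0x02441f0e
tag:6 = 25 → 0x19 << 26 → word 0x66441f0e
word = 0x66441f0e → little-endian bytes:
  [0]=0x0e  [1]=0x1f  [2]=0x44  [3]=0x66

0e 1f 44 66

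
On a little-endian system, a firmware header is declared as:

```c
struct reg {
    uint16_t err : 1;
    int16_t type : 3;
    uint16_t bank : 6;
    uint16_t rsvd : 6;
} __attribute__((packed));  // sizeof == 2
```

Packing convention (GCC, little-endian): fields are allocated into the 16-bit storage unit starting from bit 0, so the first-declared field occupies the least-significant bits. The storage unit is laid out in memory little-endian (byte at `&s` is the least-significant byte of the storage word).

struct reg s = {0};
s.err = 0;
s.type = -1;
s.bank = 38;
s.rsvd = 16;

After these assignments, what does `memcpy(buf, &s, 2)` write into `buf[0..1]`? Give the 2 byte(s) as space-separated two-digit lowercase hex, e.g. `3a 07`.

err:1 = 0 → 0x0 << 0 → word 0x0000
type:3 = -1 → 0x7 << 1 → word 0x000e
bank:6 = 38 → 0x26 << 4 → word 0x026e
rsvd:6 = 16 → 0x10 << 10 → word 0x426e
word = 0x426e → little-endian bytes:
  [0]=0x6e  [1]=0x42

6e 42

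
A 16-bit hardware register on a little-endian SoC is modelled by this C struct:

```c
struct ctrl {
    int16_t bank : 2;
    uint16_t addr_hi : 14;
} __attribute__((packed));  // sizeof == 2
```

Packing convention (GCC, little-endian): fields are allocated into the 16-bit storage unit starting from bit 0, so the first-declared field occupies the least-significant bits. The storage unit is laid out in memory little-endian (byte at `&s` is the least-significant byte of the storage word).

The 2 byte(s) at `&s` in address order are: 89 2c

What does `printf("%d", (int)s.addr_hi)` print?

2850

[0]=0x89 [1]=0x2c (little-endian) → word 0x2c89
bank [0+:2] = (word>>0) & 0x3 = 1
addr_hi [2+:14] = (word>>2) & 0x3fff = 2850  ←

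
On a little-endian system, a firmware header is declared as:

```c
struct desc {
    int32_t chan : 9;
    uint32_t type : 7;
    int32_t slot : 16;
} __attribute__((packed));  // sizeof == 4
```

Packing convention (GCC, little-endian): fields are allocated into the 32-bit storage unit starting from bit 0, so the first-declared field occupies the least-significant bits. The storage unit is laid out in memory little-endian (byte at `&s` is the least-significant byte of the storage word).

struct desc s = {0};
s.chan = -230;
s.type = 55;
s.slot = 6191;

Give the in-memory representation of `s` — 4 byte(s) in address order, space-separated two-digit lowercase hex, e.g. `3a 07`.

[0+:9] chan=-230 & 0x1ff = 0x11a; word=0x0000011a
[9+:7] type=55 & 0x7f = 0x37; word=0x00006f1a
[16+:16] slot=6191 & 0xffff = 0x182f; word=0x182f6f1a
word = 0x182f6f1a → little-endian bytes:
  [0]=0x1a  [1]=0x6f  [2]=0x2f  [3]=0x18

1a 6f 2f 18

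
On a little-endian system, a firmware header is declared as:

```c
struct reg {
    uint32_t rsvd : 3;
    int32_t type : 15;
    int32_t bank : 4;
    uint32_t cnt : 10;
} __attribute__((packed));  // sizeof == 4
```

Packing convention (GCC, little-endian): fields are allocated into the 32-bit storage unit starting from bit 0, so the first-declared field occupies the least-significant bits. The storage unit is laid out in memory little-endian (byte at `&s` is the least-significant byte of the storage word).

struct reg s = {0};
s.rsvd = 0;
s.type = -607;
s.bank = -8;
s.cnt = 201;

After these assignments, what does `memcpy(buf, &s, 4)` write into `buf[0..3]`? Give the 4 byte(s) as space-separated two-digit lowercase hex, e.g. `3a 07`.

rsvd:3 = 0 → 0x0 << 0 → word 0x00000000
type:15 = -607 → 0x7da1 << 3 → word 0x0003ed08
bank:4 = -8 → 0x8 << 18 → word 0x0023ed08
cnt:10 = 201 → 0xc9 << 22 → word 0x3263ed08
word = 0x3263ed08 → little-endian bytes:
  [0]=0x08  [1]=0xed  [2]=0x63  [3]=0x32

08 ed 63 32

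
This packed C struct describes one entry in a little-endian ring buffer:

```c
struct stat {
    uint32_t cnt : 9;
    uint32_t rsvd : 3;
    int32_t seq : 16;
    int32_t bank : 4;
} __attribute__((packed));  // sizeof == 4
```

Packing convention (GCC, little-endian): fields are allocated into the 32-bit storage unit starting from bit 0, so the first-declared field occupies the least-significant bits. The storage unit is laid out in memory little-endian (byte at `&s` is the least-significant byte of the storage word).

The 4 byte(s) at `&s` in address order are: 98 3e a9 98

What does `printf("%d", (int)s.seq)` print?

[0]=0x98 [1]=0x3e [2]=0xa9 [3]=0x98 (little-endian) → word 0x98a93e98
cnt [0+:9] = (word>>0) & 0x1ff = 152
rsvd [9+:3] = (word>>9) & 0x7 = 7
seq [12+:16] = (word>>12) & 0xffff = 35475  ←
bank [28+:4] = (word>>28) & 0xf = 9
seq signed 16b, MSB=1: 35475 - 65536 = -30061

-30061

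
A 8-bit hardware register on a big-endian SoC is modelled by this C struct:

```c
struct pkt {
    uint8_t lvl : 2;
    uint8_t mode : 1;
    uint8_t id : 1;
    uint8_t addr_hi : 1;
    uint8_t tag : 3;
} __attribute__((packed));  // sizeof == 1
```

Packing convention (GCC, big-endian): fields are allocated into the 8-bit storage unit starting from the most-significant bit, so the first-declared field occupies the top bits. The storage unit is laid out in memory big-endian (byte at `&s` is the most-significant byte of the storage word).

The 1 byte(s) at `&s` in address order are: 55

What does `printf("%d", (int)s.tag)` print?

5

[0]=0x55 (big-endian) → word 0x55
lvl:2 @ bit 6 → (0x55>>6)&0x3 = 0x1
mode:1 @ bit 5 → (0x55>>5)&0x1 = 0x0
id:1 @ bit 4 → (0x55>>4)&0x1 = 0x1
addr_hi:1 @ bit 3 → (0x55>>3)&0x1 = 0x0
tag:3 @ bit 0 → (0x55>>0)&0x7 = 0x5  ←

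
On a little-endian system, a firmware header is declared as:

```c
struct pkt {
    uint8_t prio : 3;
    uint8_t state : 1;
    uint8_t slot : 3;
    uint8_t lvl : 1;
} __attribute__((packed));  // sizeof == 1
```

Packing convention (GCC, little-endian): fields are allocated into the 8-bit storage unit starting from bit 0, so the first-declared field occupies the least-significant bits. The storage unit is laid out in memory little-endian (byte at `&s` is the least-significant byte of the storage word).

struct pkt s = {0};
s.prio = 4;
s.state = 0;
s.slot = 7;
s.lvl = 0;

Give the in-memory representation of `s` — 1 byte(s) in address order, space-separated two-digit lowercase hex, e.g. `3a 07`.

prio:3 = 4 → 0x4 << 0 → word 0x04
state:1 = 0 → 0x0 << 3 → word 0x04
slot:3 = 7 → 0x7 << 4 → word 0x74
lvl:1 = 0 → 0x0 << 7 → word 0x74
word = 0x74 → little-endian bytes:
  [0]=0x74

74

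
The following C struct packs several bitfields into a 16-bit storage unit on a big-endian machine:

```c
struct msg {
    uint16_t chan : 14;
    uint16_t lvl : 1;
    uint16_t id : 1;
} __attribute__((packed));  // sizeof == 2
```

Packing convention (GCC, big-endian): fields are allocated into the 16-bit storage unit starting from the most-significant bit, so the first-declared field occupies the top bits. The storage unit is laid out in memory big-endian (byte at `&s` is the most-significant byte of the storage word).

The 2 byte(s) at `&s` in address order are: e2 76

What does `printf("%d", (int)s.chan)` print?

14493

[0]=0xe2 [1]=0x76 (big-endian) → word 0xe276
chan:14 @ bit 2 → (0xe276>>2)&0x3fff = 0x389d  ←
lvl:1 @ bit 1 → (0xe276>>1)&0x1 = 0x1
id:1 @ bit 0 → (0xe276>>0)&0x1 = 0x0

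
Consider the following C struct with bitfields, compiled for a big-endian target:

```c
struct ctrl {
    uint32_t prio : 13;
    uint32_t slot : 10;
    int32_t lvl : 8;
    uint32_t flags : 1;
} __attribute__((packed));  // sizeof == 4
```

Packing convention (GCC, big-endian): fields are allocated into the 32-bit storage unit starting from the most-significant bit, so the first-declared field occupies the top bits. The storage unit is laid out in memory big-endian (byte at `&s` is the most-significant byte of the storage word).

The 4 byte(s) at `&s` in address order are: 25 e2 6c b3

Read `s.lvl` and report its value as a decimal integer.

[0]=0x25 [1]=0xe2 [2]=0x6c [3]=0xb3 (big-endian) → word 0x25e26cb3
prio [19+:13] = (word>>19) & 0x1fff = 1212
slot [9+:10] = (word>>9) & 0x3ff = 310
lvl [1+:8] = (word>>1) & 0xff = 89  ←
flags [0+:1] = (word>>0) & 0x1 = 1
lvl signed 8b, MSB=0: value = 89

89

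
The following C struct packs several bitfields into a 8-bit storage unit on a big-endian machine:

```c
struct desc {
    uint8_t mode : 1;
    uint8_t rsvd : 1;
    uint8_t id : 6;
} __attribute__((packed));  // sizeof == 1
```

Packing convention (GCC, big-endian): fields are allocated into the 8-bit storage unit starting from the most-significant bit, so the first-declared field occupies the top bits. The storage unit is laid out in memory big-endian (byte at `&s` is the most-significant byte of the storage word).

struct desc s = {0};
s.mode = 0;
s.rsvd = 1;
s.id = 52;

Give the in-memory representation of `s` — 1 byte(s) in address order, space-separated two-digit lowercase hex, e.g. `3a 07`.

74

mode (1b) val=0 bits=0x0 at bit 7: 0x00
rsvd (1b) val=1 bits=0x1 at bit 6: 0x40
id (6b) val=52 bits=0x34 at bit 0: 0x74
word = 0x74 → big-endian bytes:
  [0]=0x74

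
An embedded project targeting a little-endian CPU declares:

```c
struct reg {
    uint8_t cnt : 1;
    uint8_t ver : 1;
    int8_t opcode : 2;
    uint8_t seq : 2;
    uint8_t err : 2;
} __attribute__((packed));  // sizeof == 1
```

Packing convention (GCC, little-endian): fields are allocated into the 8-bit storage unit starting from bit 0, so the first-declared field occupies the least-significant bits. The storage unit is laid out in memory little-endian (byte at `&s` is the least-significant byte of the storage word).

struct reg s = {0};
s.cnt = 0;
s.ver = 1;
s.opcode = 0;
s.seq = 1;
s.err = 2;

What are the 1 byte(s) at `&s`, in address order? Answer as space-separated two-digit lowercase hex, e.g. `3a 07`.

cnt:1 = 0 → 0x0 << 0 → word 0x00
ver:1 = 1 → 0x1 << 1 → word 0x02
opcode:2 = 0 → 0x0 << 2 → word 0x02
seq:2 = 1 → 0x1 << 4 → word 0x12
err:2 = 2 → 0x2 << 6 → word 0x92
word = 0x92 → little-endian bytes:
  [0]=0x92

92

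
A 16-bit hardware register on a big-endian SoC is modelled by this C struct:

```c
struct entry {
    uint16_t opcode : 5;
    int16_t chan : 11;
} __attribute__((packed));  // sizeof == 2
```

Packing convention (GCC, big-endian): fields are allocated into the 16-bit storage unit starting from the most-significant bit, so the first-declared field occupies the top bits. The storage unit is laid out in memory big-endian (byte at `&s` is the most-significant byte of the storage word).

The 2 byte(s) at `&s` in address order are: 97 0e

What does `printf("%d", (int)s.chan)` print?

[0]=0x97 [1]=0x0e (big-endian) → word 0x970e
opcode:5 @ bit 11 → (0x970e>>11)&0x1f = 0x12
chan:11 @ bit 0 → (0x970e>>0)&0x7ff = 0x70e  ←
chan signed 11b, MSB=1: 1806 - 2048 = -242

-242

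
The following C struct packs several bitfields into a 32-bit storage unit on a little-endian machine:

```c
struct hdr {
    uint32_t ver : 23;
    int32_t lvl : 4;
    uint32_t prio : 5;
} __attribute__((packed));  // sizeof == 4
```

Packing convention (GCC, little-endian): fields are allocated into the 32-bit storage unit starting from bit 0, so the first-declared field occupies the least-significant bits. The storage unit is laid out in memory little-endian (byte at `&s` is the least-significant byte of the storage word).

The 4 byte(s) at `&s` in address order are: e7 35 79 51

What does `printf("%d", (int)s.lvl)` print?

2

[0]=0xe7 [1]=0x35 [2]=0x79 [3]=0x51 (little-endian) → word 0x517935e7
ver [0+:23] = (word>>0) & 0x7fffff = 7943655
lvl [23+:4] = (word>>23) & 0xf = 2  ←
prio [27+:5] = (word>>27) & 0x1f = 10
lvl signed 4b, MSB=0: value = 2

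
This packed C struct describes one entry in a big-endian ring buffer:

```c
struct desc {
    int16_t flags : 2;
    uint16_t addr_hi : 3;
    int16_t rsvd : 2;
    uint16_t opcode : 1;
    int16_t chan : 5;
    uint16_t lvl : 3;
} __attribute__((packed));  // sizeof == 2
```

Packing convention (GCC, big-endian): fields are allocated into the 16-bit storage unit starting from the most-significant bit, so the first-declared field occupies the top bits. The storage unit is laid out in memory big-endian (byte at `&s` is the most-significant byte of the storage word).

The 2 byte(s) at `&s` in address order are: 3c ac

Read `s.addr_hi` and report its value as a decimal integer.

[0]=0x3c [1]=0xac (big-endian) → word 0x3cac
flags [14+:2] = (word>>14) & 0x3 = 0
addr_hi [11+:3] = (word>>11) & 0x7 = 7  ←
rsvd [9+:2] = (word>>9) & 0x3 = 2
opcode [8+:1] = (word>>8) & 0x1 = 0
chan [3+:5] = (word>>3) & 0x1f = 21
lvl [0+:3] = (word>>0) & 0x7 = 4

7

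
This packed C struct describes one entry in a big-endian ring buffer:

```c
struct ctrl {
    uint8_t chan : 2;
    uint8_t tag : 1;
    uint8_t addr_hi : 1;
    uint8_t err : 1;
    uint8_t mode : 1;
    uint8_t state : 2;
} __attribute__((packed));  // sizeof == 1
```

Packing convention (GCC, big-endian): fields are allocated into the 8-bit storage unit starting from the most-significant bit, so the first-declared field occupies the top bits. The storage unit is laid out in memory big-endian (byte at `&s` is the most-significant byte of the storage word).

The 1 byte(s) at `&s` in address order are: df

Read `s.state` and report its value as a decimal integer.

3

[0]=0xdf (big-endian) → word 0xdf
chan:2 @ bit 6 → (0xdf>>6)&0x3 = 0x3
tag:1 @ bit 5 → (0xdf>>5)&0x1 = 0x0
addr_hi:1 @ bit 4 → (0xdf>>4)&0x1 = 0x1
err:1 @ bit 3 → (0xdf>>3)&0x1 = 0x1
mode:1 @ bit 2 → (0xdf>>2)&0x1 = 0x1
state:2 @ bit 0 → (0xdf>>0)&0x3 = 0x3  ←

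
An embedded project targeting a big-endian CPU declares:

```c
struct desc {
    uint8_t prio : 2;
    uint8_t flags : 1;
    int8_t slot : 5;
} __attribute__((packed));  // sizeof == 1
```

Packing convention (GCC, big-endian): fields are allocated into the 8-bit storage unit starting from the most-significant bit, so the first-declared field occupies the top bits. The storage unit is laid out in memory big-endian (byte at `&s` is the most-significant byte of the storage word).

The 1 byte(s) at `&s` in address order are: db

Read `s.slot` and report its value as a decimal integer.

[0]=0xdb (big-endian) → word 0xdb
prio [6+:2] = (word>>6) & 0x3 = 3
flags [5+:1] = (word>>5) & 0x1 = 0
slot [0+:5] = (word>>0) & 0x1f = 27  ←
slot signed 5b, MSB=1: 27 - 32 = -5

-5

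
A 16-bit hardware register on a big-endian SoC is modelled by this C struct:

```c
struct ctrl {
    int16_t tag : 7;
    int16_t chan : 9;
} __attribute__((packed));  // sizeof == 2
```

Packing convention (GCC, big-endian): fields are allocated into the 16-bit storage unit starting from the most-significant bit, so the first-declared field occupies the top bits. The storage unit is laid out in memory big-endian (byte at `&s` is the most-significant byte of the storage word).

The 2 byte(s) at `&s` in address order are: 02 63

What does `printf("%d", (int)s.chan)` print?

99

[0]=0x02 [1]=0x63 (big-endian) → word 0x0263
tag [9+:7] = (word>>9) & 0x7f = 1
chan [0+:9] = (word>>0) & 0x1ff = 99  ←
chan signed 9b, MSB=0: value = 99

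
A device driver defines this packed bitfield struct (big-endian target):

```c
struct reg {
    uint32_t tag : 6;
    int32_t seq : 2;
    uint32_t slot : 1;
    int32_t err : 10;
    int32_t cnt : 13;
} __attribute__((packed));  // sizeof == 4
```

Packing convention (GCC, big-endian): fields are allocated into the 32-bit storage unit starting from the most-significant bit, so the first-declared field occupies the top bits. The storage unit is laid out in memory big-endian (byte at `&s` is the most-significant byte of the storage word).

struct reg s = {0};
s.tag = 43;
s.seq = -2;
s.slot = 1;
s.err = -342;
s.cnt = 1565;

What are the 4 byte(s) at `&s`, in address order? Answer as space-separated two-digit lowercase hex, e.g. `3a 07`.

[26+:6] tag=43 & 0x3f = 0x2b; word=0xac000000
[24+:2] seq=-2 & 0x3 = 0x2; word=0xae000000
[23+:1] slot=1 & 0x1 = 0x1; word=0xae800000
[13+:10] err=-342 & 0x3ff = 0x2aa; word=0xaed54000
[0+:13] cnt=1565 & 0x1fff = 0x61d; word=0xaed5461d
word = 0xaed5461d → big-endian bytes:
  [0]=0xae  [1]=0xd5  [2]=0x46  [3]=0x1d

ae d5 46 1d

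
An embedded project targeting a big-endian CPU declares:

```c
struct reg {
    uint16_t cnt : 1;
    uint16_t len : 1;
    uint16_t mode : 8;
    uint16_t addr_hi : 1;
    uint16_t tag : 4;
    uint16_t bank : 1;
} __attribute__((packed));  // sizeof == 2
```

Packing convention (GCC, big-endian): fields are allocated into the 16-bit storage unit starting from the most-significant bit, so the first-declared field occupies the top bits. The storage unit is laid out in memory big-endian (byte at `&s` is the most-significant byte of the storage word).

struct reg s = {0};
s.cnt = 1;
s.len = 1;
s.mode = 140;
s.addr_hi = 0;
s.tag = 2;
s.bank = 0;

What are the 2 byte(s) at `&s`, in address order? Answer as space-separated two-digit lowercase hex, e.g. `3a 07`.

[15+:1] cnt=1 & 0x1 = 0x1; word=0x8000
[14+:1] len=1 & 0x1 = 0x1; word=0xc000
[6+:8] mode=140 & 0xff = 0x8c; word=0xe300
[5+:1] addr_hi=0 & 0x1 = 0x0; word=0xe300
[1+:4] tag=2 & 0xf = 0x2; word=0xe304
[0+:1] bank=0 & 0x1 = 0x0; word=0xe304
word = 0xe304 → big-endian bytes:
  [0]=0xe3  [1]=0x04

e3 04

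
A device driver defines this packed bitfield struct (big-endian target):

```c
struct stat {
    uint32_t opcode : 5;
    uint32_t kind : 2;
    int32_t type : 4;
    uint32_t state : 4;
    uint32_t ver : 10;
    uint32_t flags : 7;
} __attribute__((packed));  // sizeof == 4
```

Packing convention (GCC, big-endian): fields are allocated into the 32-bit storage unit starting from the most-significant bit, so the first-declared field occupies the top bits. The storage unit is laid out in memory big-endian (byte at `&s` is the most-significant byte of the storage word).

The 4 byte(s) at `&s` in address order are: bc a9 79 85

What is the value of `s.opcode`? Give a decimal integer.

[0]=0xbc [1]=0xa9 [2]=0x79 [3]=0x85 (big-endian) → word 0xbca97985
opcode [27+:5] = (word>>27) & 0x1f = 23  ←
kind [25+:2] = (word>>25) & 0x3 = 2
type [21+:4] = (word>>21) & 0xf = 5
state [17+:4] = (word>>17) & 0xf = 4
ver [7+:10] = (word>>7) & 0x3ff = 755
flags [0+:7] = (word>>0) & 0x7f = 5

23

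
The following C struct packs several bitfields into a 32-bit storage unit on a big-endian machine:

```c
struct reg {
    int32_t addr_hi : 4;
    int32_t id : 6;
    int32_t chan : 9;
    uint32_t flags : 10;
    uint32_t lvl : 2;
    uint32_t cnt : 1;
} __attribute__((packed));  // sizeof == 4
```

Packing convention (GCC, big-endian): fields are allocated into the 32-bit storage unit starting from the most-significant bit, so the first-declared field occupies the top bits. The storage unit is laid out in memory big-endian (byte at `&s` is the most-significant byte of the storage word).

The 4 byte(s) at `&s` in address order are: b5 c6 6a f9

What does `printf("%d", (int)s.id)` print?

[0]=0xb5 [1]=0xc6 [2]=0x6a [3]=0xf9 (big-endian) → word 0xb5c66af9
addr_hi:4 @ bit 28 → (0xb5c66af9>>28)&0xf = 0xb
id:6 @ bit 22 → (0xb5c66af9>>22)&0x3f = 0x17  ←
chan:9 @ bit 13 → (0xb5c66af9>>13)&0x1ff = 0x33
flags:10 @ bit 3 → (0xb5c66af9>>3)&0x3ff = 0x15f
lvl:2 @ bit 1 → (0xb5c66af9>>1)&0x3 = 0x0
cnt:1 @ bit 0 → (0xb5c66af9>>0)&0x1 = 0x1
id signed 6b, MSB=0: value = 23

23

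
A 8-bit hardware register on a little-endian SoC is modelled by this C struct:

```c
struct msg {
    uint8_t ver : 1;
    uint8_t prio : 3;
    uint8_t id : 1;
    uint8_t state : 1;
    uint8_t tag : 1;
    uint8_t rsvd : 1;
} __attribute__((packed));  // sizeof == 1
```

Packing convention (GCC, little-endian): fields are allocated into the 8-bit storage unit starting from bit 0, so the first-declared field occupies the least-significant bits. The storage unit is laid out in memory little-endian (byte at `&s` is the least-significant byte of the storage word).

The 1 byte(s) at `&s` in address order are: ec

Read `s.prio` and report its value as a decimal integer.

6

[0]=0xec (little-endian) → word 0xec
ver:1 @ bit 0 → (0xec>>0)&0x1 = 0x0
prio:3 @ bit 1 → (0xec>>1)&0x7 = 0x6  ←
id:1 @ bit 4 → (0xec>>4)&0x1 = 0x0
state:1 @ bit 5 → (0xec>>5)&0x1 = 0x1
tag:1 @ bit 6 → (0xec>>6)&0x1 = 0x1
rsvd:1 @ bit 7 → (0xec>>7)&0x1 = 0x1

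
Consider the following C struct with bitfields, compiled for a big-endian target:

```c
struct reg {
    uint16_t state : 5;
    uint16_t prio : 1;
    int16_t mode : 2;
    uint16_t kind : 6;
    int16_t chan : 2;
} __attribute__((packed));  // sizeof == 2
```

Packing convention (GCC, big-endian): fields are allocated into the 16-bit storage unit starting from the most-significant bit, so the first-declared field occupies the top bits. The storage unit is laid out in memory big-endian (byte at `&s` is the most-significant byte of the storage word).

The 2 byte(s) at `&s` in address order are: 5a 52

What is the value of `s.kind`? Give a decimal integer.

[0]=0x5a [1]=0x52 (big-endian) → word 0x5a52
state:5 @ bit 11 → (0x5a52>>11)&0x1f = 0xb
prio:1 @ bit 10 → (0x5a52>>10)&0x1 = 0x0
mode:2 @ bit 8 → (0x5a52>>8)&0x3 = 0x2
kind:6 @ bit 2 → (0x5a52>>2)&0x3f = 0x14  ←
chan:2 @ bit 0 → (0x5a52>>0)&0x3 = 0x2

20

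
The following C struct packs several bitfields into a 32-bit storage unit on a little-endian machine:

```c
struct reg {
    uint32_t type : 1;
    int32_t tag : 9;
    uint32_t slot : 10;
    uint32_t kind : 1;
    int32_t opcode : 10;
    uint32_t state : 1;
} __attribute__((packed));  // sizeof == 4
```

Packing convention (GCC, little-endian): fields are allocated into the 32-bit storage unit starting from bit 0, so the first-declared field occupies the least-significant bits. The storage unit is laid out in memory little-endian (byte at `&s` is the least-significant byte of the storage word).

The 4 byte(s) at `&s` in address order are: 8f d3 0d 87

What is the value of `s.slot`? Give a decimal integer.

[0]=0x8f [1]=0xd3 [2]=0x0d [3]=0x87 (little-endian) → word 0x870dd38f
type:1 @ bit 0 → (0x870dd38f>>0)&0x1 = 0x1
tag:9 @ bit 1 → (0x870dd38f>>1)&0x1ff = 0x1c7
slot:10 @ bit 10 → (0x870dd38f>>10)&0x3ff = 0x374  ←
kind:1 @ bit 20 → (0x870dd38f>>20)&0x1 = 0x0
opcode:10 @ bit 21 → (0x870dd38f>>21)&0x3ff = 0x38
state:1 @ bit 31 → (0x870dd38f>>31)&0x1 = 0x1

884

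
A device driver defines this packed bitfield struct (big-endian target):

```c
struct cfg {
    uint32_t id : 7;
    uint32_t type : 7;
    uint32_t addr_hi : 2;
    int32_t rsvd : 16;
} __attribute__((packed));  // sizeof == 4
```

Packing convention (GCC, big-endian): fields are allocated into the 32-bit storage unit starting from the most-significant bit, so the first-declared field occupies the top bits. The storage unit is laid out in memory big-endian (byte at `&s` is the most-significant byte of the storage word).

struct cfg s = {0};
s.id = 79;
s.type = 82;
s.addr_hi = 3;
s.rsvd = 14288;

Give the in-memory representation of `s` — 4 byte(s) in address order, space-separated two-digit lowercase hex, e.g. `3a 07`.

9f 4b 37 d0

id:7 = 79 → 0x4f << 25 → word 0x9e000000
type:7 = 82 → 0x52 << 18 → word 0x9f480000
addr_hi:2 = 3 → 0x3 << 16 → word 0x9f4b0000
rsvd:16 = 14288 → 0x37d0 << 0 → word 0x9f4b37d0
word = 0x9f4b37d0 → big-endian bytes:
  [0]=0x9f  [1]=0x4b  [2]=0x37  [3]=0xd0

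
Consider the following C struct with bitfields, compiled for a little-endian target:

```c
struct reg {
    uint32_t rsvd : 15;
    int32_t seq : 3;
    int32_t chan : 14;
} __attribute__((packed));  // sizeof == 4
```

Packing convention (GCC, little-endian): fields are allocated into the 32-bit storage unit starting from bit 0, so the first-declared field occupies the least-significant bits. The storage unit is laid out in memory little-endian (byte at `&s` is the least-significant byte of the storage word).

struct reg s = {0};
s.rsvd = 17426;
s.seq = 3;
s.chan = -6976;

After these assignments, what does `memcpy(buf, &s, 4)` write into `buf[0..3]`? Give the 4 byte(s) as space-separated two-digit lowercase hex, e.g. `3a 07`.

12 c4 01 93

[0+:15] rsvd=17426 & 0x7fff = 0x4412; word=0x00004412
[15+:3] seq=3 & 0x7 = 0x3; word=0x0001c412
[18+:14] chan=-6976 & 0x3fff = 0x24c0; word=0x9301c412
word = 0x9301c412 → little-endian bytes:
  [0]=0x12  [1]=0xc4  [2]=0x01  [3]=0x93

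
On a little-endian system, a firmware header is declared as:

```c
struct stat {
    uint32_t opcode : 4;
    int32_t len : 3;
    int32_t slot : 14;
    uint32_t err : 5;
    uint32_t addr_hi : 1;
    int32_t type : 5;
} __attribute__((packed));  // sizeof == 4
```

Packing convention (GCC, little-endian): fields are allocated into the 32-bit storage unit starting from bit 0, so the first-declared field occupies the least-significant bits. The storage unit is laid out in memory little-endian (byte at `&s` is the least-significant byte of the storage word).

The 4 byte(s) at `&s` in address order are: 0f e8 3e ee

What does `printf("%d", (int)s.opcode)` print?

15

[0]=0x0f [1]=0xe8 [2]=0x3e [3]=0xee (little-endian) → word 0xee3ee80f
opcode:4 @ bit 0 → (0xee3ee80f>>0)&0xf = 0xf  ←
len:3 @ bit 4 → (0xee3ee80f>>4)&0x7 = 0x0
slot:14 @ bit 7 → (0xee3ee80f>>7)&0x3fff = 0x3dd0
err:5 @ bit 21 → (0xee3ee80f>>21)&0x1f = 0x11
addr_hi:1 @ bit 26 → (0xee3ee80f>>26)&0x1 = 0x1
type:5 @ bit 27 → (0xee3ee80f>>27)&0x1f = 0x1d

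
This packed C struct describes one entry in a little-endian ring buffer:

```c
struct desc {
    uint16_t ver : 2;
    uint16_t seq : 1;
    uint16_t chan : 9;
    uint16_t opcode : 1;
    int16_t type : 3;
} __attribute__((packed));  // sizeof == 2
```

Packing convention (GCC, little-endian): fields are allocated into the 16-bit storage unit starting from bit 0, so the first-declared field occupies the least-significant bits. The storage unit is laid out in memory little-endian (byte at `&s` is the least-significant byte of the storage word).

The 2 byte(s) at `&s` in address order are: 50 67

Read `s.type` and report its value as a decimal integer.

3

[0]=0x50 [1]=0x67 (little-endian) → word 0x6750
ver [0+:2] = (word>>0) & 0x3 = 0
seq [2+:1] = (word>>2) & 0x1 = 0
chan [3+:9] = (word>>3) & 0x1ff = 234
opcode [12+:1] = (word>>12) & 0x1 = 0
type [13+:3] = (word>>13) & 0x7 = 3  ←
type signed 3b, MSB=0: value = 3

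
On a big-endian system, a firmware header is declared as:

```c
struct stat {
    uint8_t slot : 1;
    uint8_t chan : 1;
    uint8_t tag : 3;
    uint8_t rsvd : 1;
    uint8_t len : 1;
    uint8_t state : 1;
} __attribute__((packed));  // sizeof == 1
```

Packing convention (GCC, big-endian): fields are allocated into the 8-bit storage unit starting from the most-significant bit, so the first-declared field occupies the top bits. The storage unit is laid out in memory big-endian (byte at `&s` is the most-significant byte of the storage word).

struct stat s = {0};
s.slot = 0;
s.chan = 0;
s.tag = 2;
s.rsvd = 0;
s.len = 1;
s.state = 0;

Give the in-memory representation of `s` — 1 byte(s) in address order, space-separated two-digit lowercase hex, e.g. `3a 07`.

12

slot (1b) val=0 bits=0x0 at bit 7: 0x00
chan (1b) val=0 bits=0x0 at bit 6: 0x00
tag (3b) val=2 bits=0x2 at bit 3: 0x10
rsvd (1b) val=0 bits=0x0 at bit 2: 0x10
len (1b) val=1 bits=0x1 at bit 1: 0x12
state (1b) val=0 bits=0x0 at bit 0: 0x12
word = 0x12 → big-endian bytes:
  [0]=0x12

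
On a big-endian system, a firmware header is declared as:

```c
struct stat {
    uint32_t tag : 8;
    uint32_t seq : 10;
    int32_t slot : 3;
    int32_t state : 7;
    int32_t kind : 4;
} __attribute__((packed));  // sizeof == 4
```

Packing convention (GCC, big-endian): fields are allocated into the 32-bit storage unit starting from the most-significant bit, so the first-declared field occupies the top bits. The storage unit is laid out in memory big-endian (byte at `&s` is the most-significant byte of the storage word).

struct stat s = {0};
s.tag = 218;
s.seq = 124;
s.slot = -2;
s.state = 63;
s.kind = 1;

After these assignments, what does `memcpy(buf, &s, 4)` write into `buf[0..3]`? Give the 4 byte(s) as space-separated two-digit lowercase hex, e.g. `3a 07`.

[24+:8] tag=218 & 0xff = 0xda; word=0xda000000
[14+:10] seq=124 & 0x3ff = 0x7c; word=0xda1f0000
[11+:3] slot=-2 & 0x7 = 0x6; word=0xda1f3000
[4+:7] state=63 & 0x7f = 0x3f; word=0xda1f33f0
[0+:4] kind=1 & 0xf = 0x1; word=0xda1f33f1
word = 0xda1f33f1 → big-endian bytes:
  [0]=0xda  [1]=0x1f  [2]=0x33  [3]=0xf1

da 1f 33 f1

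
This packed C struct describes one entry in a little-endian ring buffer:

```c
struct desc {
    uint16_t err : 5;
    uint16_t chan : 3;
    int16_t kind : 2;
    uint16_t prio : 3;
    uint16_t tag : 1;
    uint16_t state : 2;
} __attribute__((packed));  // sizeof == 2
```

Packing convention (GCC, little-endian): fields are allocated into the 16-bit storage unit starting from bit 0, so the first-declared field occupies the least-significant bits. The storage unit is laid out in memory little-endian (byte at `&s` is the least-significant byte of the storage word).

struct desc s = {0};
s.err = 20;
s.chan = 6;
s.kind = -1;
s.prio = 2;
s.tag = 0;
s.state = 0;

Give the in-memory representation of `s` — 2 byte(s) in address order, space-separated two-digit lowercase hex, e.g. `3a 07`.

d4 0b

err:5 = 20 → 0x14 << 0 → word 0x0014
chan:3 = 6 → 0x6 << 5 → word 0x00d4
kind:2 = -1 → 0x3 << 8 → word 0x03d4
prio:3 = 2 → 0x2 << 10 → word 0x0bd4
tag:1 = 0 → 0x0 << 13 → word 0x0bd4
state:2 = 0 → 0x0 << 14 → word 0x0bd4
word = 0x0bd4 → little-endian bytes:
  [0]=0xd4  [1]=0x0b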